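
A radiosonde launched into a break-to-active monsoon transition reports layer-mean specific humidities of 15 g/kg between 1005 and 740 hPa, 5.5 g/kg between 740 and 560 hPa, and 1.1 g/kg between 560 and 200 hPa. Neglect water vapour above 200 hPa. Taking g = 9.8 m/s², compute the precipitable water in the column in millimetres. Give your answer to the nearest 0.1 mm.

PW ≈ 54.7 mm

Precipitable water is the column-integrated vapour mass per unit area: PW = (1/g) Σ q̄ Δp, with q in kg/kg and Δp in Pa (1 kg/m² of water = 1 mm).
Layer 1005–740 hPa: Δp = 265 hPa = 26500 Pa, q̄ = 0.015 kg/kg → 0.015 × 26500 / 9.8 = 40.56 mm
Layer 740–560 hPa: Δp = 180 hPa = 18000 Pa, q̄ = 0.0055 kg/kg → 0.0055 × 18000 / 9.8 = 10.10 mm
Layer 560–200 hPa: Δp = 360 hPa = 36000 Pa, q̄ = 0.0011 kg/kg → 0.0011 × 36000 / 9.8 = 4.04 mm
PW = 40.56 + 10.10 + 4.04 = 54.70 ≈ 54.7 mm.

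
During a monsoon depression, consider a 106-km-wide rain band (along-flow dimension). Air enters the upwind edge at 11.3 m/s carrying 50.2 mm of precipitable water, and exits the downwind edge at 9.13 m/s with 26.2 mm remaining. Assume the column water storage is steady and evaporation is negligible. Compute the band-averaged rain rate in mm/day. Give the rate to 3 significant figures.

R ≈ 267 mm/day

Column moisture flux per unit crosswind length is F = V × PW.
Inflow: F_in = 11.3 × 50.2 = 567.26 mm·m/s
Outflow: F_out = 9.13 × 26.2 = 239.206 mm·m/s
Steady-state rate R = (F_in − F_out)/L = (567.26 − 239.206) / 106000 m = 3.095e-03 mm/s.
R = 3.095e-03 × 3600 × 24 = 267 mm/day.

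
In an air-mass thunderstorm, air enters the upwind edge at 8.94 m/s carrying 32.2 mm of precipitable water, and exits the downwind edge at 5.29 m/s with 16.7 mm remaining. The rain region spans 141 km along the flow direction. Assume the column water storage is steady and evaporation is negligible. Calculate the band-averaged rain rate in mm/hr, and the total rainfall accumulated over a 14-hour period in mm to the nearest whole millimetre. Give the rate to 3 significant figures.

R ≈ 5.09 mm/hr; total ≈ 71 mm

Column moisture flux per unit crosswind length is F = V × PW.
Inflow: F_in = 8.94 × 32.2 = 287.868 mm·m/s
Outflow: F_out = 5.29 × 16.7 = 88.343 mm·m/s
Steady-state rate R = (F_in − F_out)/L = (287.868 − 88.343) / 141000 m = 1.415e-03 mm/s.
R = 1.415e-03 × 3600 = 5.09 mm/hr.
Over 14 h: total = 5.09 × 14 = 71.26 ≈ 71 mm.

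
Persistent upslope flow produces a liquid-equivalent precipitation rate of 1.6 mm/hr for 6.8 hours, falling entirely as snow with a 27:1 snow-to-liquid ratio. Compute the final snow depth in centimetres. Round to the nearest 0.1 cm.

Liquid-equivalent depth = 1.6 × 6.8 = 10.88 mm.
Snow depth = 10.88 mm × 27 = 293.76 mm = 29.4 cm.

snow depth ≈ 29.4 cm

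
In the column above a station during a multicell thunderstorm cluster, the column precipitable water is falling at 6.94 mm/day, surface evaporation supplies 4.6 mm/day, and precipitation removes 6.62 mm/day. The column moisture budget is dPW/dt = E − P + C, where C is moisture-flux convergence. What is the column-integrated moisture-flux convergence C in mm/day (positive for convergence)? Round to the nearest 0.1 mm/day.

dPW/dt = -6.94 mm/day.
C = dPW/dt − E + P = (-6.94) − 4.6 + 6.62 = -4.9 mm/day.

C ≈ -4.9 mm/day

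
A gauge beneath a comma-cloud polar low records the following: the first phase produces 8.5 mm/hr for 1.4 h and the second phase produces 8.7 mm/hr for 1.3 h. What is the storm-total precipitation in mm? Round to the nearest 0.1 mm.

total ≈ 23.2 mm

Total = Σ Rᵢ Δtᵢ = 8.5 × 1.4 + 8.7 × 1.3
      = 11.9 + 11.31 = 23.2 mm.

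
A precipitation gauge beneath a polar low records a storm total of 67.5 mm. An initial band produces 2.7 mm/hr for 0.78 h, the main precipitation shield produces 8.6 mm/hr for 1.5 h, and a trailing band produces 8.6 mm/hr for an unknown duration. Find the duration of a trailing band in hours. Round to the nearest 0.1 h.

Known phases: 2.7 × 0.78 + 8.6 × 1.5 = 2.106 + 12.9 = 15.006 mm.
Remaining depth = 67.5 − 15.006 = 52.494 mm.
Duration = 52.494 / 8.6 = 6.1 h.

duration ≈ 6.1 h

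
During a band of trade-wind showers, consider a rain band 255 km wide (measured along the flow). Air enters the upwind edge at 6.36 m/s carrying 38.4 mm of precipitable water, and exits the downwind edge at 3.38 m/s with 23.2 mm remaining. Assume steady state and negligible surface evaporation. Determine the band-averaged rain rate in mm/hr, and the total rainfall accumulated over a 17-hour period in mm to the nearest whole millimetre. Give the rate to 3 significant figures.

Column moisture flux per unit crosswind length is F = V × PW.
Inflow: F_in = 6.36 × 38.4 = 244.224 mm·m/s
Outflow: F_out = 3.38 × 23.2 = 78.416 mm·m/s
Steady-state rate R = (F_in − F_out)/L = (244.224 − 78.416) / 255000 m = 6.502e-04 mm/s.
R = 6.502e-04 × 3600 = 2.34 mm/hr.
Over 17 h: total = 2.34 × 17 = 39.78 ≈ 40 mm.

R ≈ 2.34 mm/hr; total ≈ 40 mm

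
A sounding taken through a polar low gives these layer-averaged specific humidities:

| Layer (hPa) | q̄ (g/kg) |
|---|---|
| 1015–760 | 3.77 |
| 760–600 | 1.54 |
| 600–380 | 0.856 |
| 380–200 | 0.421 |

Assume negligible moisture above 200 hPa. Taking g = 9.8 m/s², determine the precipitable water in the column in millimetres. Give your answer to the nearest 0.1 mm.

Precipitable water is the column-integrated vapour mass per unit area: PW = (1/g) Σ q̄ Δp, with q in kg/kg and Δp in Pa (1 kg/m² of water = 1 mm).
Layer 1015–760 hPa: Δp = 255 hPa = 25500 Pa, q̄ = 0.00377 kg/kg → 0.00377 × 25500 / 9.8 = 9.81 mm
Layer 760–600 hPa: Δp = 160 hPa = 16000 Pa, q̄ = 0.00154 kg/kg → 0.00154 × 16000 / 9.8 = 2.51 mm
Layer 600–380 hPa: Δp = 220 hPa = 22000 Pa, q̄ = 0.000856 kg/kg → 0.000856 × 22000 / 9.8 = 1.92 mm
Layer 380–200 hPa: Δp = 180 hPa = 18000 Pa, q̄ = 0.000421 kg/kg → 0.000421 × 18000 / 9.8 = 0.77 mm
PW = 9.81 + 2.51 + 1.92 + 0.77 = 15.01 ≈ 15.0 mm.

PW ≈ 15.0 mm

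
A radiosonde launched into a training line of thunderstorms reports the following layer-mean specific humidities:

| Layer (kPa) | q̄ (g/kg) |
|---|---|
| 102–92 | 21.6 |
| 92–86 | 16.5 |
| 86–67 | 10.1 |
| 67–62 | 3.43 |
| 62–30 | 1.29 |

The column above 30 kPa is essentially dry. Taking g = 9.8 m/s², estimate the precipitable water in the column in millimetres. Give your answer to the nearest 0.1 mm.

PW ≈ 57.7 mm

Precipitable water is the column-integrated vapour mass per unit area: PW = (1/g) Σ q̄ Δp, with q in kg/kg and Δp in Pa (1 kg/m² of water = 1 mm).
Layer 102–92 kPa: Δp = 100 hPa = 10000 Pa, q̄ = 0.0216 kg/kg → 0.0216 × 10000 / 9.8 = 22.04 mm
Layer 92–86 kPa: Δp = 60 hPa = 6000 Pa, q̄ = 0.0165 kg/kg → 0.0165 × 6000 / 9.8 = 10.10 mm
Layer 86–67 kPa: Δp = 190 hPa = 19000 Pa, q̄ = 0.0101 kg/kg → 0.0101 × 19000 / 9.8 = 19.58 mm
Layer 67–62 kPa: Δp = 50 hPa = 5000 Pa, q̄ = 0.00343 kg/kg → 0.00343 × 5000 / 9.8 = 1.75 mm
Layer 62–30 kPa: Δp = 320 hPa = 32000 Pa, q̄ = 0.00129 kg/kg → 0.00129 × 32000 / 9.8 = 4.21 mm
PW = 22.04 + 10.10 + 19.58 + 1.75 + 4.21 = 57.68 ≈ 57.7 mm.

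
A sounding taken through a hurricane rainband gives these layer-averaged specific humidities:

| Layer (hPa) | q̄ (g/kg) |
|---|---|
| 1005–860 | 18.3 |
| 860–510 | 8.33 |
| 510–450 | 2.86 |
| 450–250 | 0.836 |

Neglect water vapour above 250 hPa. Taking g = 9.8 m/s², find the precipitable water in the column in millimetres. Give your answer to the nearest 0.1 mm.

PW ≈ 60.3 mm

Precipitable water is the column-integrated vapour mass per unit area: PW = (1/g) Σ q̄ Δp, with q in kg/kg and Δp in Pa (1 kg/m² of water = 1 mm).
Layer 1005–860 hPa: Δp = 145 hPa = 14500 Pa, q̄ = 0.0183 kg/kg → 0.0183 × 14500 / 9.8 = 27.08 mm
Layer 860–510 hPa: Δp = 350 hPa = 35000 Pa, q̄ = 0.00833 kg/kg → 0.00833 × 35000 / 9.8 = 29.75 mm
Layer 510–450 hPa: Δp = 60 hPa = 6000 Pa, q̄ = 0.00286 kg/kg → 0.00286 × 6000 / 9.8 = 1.75 mm
Layer 450–250 hPa: Δp = 200 hPa = 20000 Pa, q̄ = 0.000836 kg/kg → 0.000836 × 20000 / 9.8 = 1.71 mm
PW = 27.08 + 29.75 + 1.75 + 1.71 = 60.29 ≈ 60.3 mm.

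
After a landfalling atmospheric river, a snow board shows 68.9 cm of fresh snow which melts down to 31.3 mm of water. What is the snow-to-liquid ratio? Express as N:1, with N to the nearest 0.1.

ratio ≈ 22.0

Ratio = snow depth / SWE = 689 mm / 31.3 mm = 22.0, i.e. 22.0:1.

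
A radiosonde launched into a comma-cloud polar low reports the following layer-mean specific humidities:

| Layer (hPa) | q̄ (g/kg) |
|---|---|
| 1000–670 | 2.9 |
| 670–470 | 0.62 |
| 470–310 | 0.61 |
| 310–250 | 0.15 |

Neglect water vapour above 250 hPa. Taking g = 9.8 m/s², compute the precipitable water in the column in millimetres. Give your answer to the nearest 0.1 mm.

Precipitable water is the column-integrated vapour mass per unit area: PW = (1/g) Σ q̄ Δp, with q in kg/kg and Δp in Pa (1 kg/m² of water = 1 mm).
Layer 1000–670 hPa: Δp = 330 hPa = 33000 Pa, q̄ = 0.0029 kg/kg → 0.0029 × 33000 / 9.8 = 9.77 mm
Layer 670–470 hPa: Δp = 200 hPa = 20000 Pa, q̄ = 0.00062 kg/kg → 0.00062 × 20000 / 9.8 = 1.27 mm
Layer 470–310 hPa: Δp = 160 hPa = 16000 Pa, q̄ = 0.00061 kg/kg → 0.00061 × 16000 / 9.8 = 1.00 mm
Layer 310–250 hPa: Δp = 60 hPa = 6000 Pa, q̄ = 0.00015 kg/kg → 0.00015 × 6000 / 9.8 = 0.09 mm
PW = 9.77 + 1.27 + 1.00 + 0.09 = 12.13 ≈ 12.1 mm.

PW ≈ 12.1 mm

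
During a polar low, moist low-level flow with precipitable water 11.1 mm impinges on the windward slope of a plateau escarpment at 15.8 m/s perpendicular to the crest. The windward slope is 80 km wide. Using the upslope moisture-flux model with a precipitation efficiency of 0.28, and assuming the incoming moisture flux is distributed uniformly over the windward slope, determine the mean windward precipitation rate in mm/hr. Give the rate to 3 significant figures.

R ≈ 2.21 mm/hr

Incoming column moisture flux per unit ridge length: F = V × PW = 15.8 × 11.1 = 175.38 mm·m/s.
Spread over the 80 km slope with efficiency ε = 0.28: R = ε·F/W = 0.28 × 175.38 / 80000 m = 6.138e-04 mm/s.
R = 6.138e-04 × 3600 = 2.21 mm/hr.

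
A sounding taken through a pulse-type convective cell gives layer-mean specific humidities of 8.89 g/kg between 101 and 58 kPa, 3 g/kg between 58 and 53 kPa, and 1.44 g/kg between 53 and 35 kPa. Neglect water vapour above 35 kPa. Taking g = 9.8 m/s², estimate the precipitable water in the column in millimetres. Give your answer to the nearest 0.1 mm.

PW ≈ 43.2 mm

Precipitable water is the column-integrated vapour mass per unit area: PW = (1/g) Σ q̄ Δp, with q in kg/kg and Δp in Pa (1 kg/m² of water = 1 mm).
Layer 101–58 kPa: Δp = 430 hPa = 43000 Pa, q̄ = 0.00889 kg/kg → 0.00889 × 43000 / 9.8 = 39.01 mm
Layer 58–53 kPa: Δp = 50 hPa = 5000 Pa, q̄ = 0.003 kg/kg → 0.003 × 5000 / 9.8 = 1.53 mm
Layer 53–35 kPa: Δp = 180 hPa = 18000 Pa, q̄ = 0.00144 kg/kg → 0.00144 × 18000 / 9.8 = 2.64 mm
PW = 39.01 + 1.53 + 2.64 = 43.18 ≈ 43.2 mm.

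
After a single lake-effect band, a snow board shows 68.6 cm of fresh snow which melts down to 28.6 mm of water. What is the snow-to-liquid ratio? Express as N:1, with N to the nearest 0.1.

Ratio = snow depth / SWE = 686 mm / 28.6 mm = 24.0, i.e. 24.0:1.

ratio ≈ 24.0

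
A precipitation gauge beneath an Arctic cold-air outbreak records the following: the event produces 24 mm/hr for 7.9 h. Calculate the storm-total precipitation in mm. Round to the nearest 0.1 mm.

Total = Σ Rᵢ Δtᵢ = 24 × 7.9
      = 189.6 = 189.6 mm.

total ≈ 189.6 mm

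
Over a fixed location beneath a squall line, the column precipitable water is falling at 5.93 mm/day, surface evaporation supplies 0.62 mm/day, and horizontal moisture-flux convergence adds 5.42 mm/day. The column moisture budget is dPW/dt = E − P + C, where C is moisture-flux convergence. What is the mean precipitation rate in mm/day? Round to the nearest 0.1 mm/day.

P ≈ 12.0 mm/day

dPW/dt = -5.93 mm/day.
P = E + C − dPW/dt = 0.62 + (5.42) − (-5.93) = 12.0 mm/day.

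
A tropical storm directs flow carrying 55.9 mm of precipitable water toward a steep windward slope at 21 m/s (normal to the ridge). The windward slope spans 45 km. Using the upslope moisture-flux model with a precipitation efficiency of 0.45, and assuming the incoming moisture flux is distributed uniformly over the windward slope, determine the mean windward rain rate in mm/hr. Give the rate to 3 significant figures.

R ≈ 42.3 mm/hr

Incoming column moisture flux per unit ridge length: F = V × PW = 21 × 55.9 = 1173.9 mm·m/s.
Spread over the 45 km slope with efficiency ε = 0.45: R = ε·F/W = 0.45 × 1173.9 / 45000 m = 1.174e-02 mm/s.
R = 1.174e-02 × 3600 = 42.3 mm/hr.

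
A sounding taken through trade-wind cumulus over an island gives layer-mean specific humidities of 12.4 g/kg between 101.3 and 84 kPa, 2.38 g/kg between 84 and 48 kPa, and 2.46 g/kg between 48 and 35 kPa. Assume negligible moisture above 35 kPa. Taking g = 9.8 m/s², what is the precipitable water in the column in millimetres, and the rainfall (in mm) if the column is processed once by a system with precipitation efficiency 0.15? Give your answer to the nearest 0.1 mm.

PW ≈ 33.9 mm; rainfall ≈ 5.1 mm

Precipitable water is the column-integrated vapour mass per unit area: PW = (1/g) Σ q̄ Δp, with q in kg/kg and Δp in Pa (1 kg/m² of water = 1 mm).
Layer 101.3–84 kPa: Δp = 173 hPa = 17300 Pa, q̄ = 0.0124 kg/kg → 0.0124 × 17300 / 9.8 = 21.89 mm
Layer 84–48 kPa: Δp = 360 hPa = 36000 Pa, q̄ = 0.00238 kg/kg → 0.00238 × 36000 / 9.8 = 8.74 mm
Layer 48–35 kPa: Δp = 130 hPa = 13000 Pa, q̄ = 0.00246 kg/kg → 0.00246 × 13000 / 9.8 = 3.26 mm
PW = 21.89 + 8.74 + 3.26 = 33.89 ≈ 33.9 mm.
Rainfall = ε × PW = 0.15 × 33.9 = 5.1 mm.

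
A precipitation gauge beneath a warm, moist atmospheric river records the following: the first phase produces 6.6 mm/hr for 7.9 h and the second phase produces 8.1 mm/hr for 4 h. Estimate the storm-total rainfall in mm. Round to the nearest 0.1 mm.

total ≈ 84.5 mm

Total = Σ Rᵢ Δtᵢ = 6.6 × 7.9 + 8.1 × 4
      = 52.14 + 32.4 = 84.5 mm.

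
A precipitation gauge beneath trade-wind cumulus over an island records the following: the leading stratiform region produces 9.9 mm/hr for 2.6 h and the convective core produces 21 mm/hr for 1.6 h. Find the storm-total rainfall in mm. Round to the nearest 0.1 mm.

Total = Σ Rᵢ Δtᵢ = 9.9 × 2.6 + 21 × 1.6
      = 25.74 + 33.6 = 59.3 mm.

total ≈ 59.3 mm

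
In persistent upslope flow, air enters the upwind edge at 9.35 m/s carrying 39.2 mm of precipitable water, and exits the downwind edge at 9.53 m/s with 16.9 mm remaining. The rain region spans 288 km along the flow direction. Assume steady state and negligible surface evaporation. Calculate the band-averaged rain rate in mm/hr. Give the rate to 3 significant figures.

Column moisture flux per unit crosswind length is F = V × PW.
Inflow: F_in = 9.35 × 39.2 = 366.52 mm·m/s
Outflow: F_out = 9.53 × 16.9 = 161.057 mm·m/s
Steady-state rate R = (F_in − F_out)/L = (366.52 − 161.057) / 288000 m = 7.134e-04 mm/s.
R = 7.134e-04 × 3600 = 2.57 mm/hr.

R ≈ 2.57 mm/hr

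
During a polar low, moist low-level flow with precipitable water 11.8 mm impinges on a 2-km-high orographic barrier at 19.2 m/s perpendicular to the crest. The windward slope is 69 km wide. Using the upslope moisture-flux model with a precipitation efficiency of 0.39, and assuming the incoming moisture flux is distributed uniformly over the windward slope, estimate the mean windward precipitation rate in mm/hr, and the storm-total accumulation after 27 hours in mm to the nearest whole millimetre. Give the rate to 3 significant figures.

R ≈ 4.61 mm/hr; total ≈ 124 mm

Incoming column moisture flux per unit ridge length: F = V × PW = 19.2 × 11.8 = 226.56 mm·m/s.
Spread over the 69 km slope with efficiency ε = 0.39: R = ε·F/W = 0.39 × 226.56 / 69000 m = 1.281e-03 mm/s.
R = 1.281e-03 × 3600 = 4.61 mm/hr.
Over 27 h: total = 4.61 × 27 = 124.47 ≈ 124 mm.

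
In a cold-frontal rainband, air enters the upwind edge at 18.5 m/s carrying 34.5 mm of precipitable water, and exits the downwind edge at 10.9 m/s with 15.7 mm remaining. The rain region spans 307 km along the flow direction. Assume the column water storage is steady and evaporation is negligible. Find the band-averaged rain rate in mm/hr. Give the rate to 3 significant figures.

Column moisture flux per unit crosswind length is F = V × PW.
Inflow: F_in = 18.5 × 34.5 = 638.25 mm·m/s
Outflow: F_out = 10.9 × 15.7 = 171.13 mm·m/s
Steady-state rate R = (F_in − F_out)/L = (638.25 − 171.13) / 307000 m = 1.522e-03 mm/s.
R = 1.522e-03 × 3600 = 5.48 mm/hr.

R ≈ 5.48 mm/hr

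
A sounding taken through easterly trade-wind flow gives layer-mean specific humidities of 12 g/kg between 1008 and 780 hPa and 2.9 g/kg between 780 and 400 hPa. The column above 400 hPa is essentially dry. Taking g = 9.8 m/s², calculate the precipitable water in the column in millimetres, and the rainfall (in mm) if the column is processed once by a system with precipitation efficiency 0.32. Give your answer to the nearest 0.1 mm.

Precipitable water is the column-integrated vapour mass per unit area: PW = (1/g) Σ q̄ Δp, with q in kg/kg and Δp in Pa (1 kg/m² of water = 1 mm).
Layer 1008–780 hPa: Δp = 228 hPa = 22800 Pa, q̄ = 0.012 kg/kg → 0.012 × 22800 / 9.8 = 27.92 mm
Layer 780–400 hPa: Δp = 380 hPa = 38000 Pa, q̄ = 0.0029 kg/kg → 0.0029 × 38000 / 9.8 = 11.24 mm
PW = 27.92 + 11.24 = 39.16 ≈ 39.2 mm.
Rainfall = ε × PW = 0.32 × 39.2 = 12.5 mm.

PW ≈ 39.2 mm; rainfall ≈ 12.5 mm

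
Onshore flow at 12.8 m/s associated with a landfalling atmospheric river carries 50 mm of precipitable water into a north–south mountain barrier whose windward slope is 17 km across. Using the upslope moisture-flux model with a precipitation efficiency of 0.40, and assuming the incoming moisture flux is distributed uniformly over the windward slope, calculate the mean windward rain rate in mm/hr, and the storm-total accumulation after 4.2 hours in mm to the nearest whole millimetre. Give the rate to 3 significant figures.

Incoming column moisture flux per unit ridge length: F = V × PW = 12.8 × 50 = 640 mm·m/s.
Spread over the 17 km slope with efficiency ε = 0.40: R = ε·F/W = 0.40 × 640 / 17000 m = 1.506e-02 mm/s.
R = 1.506e-02 × 3600 = 54.2 mm/hr.
Over 4.2 h: total = 54.2 × 4.2 = 227.64 ≈ 228 mm.

R ≈ 54.2 mm/hr; total ≈ 228 mm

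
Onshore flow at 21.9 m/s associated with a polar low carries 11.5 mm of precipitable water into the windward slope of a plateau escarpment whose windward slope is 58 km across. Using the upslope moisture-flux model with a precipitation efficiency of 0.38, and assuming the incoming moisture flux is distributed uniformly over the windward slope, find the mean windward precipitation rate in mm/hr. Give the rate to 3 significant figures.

R ≈ 5.94 mm/hr

Incoming column moisture flux per unit ridge length: F = V × PW = 21.9 × 11.5 = 251.85 mm·m/s.
Spread over the 58 km slope with efficiency ε = 0.38: R = ε·F/W = 0.38 × 251.85 / 58000 m = 1.650e-03 mm/s.
R = 1.650e-03 × 3600 = 5.94 mm/hr.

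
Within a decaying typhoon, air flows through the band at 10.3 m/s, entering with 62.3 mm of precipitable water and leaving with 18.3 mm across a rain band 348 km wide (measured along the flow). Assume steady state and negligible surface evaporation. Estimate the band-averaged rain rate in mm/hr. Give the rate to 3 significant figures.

Column moisture flux per unit crosswind length is F = V × PW.
Inflow: F_in = 10.3 × 62.3 = 641.69 mm·m/s
Outflow: F_out = 10.3 × 18.3 = 188.49 mm·m/s
Steady-state rate R = (F_in − F_out)/L = (641.69 − 188.49) / 348000 m = 1.302e-03 mm/s.
R = 1.302e-03 × 3600 = 4.69 mm/hr.

R ≈ 4.69 mm/hr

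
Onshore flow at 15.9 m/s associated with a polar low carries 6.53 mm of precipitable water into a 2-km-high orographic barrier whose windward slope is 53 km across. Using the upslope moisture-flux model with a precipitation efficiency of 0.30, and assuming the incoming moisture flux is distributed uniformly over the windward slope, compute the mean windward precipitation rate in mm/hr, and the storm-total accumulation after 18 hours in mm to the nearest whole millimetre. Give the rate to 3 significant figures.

R ≈ 2.12 mm/hr; total ≈ 38 mm

Incoming column moisture flux per unit ridge length: F = V × PW = 15.9 × 6.53 = 103.827 mm·m/s.
Spread over the 53 km slope with efficiency ε = 0.30: R = ε·F/W = 0.30 × 103.827 / 53000 m = 5.877e-04 mm/s.
R = 5.877e-04 × 3600 = 2.12 mm/hr.
Over 18 h: total = 2.12 × 18 = 38.16 ≈ 38 mm.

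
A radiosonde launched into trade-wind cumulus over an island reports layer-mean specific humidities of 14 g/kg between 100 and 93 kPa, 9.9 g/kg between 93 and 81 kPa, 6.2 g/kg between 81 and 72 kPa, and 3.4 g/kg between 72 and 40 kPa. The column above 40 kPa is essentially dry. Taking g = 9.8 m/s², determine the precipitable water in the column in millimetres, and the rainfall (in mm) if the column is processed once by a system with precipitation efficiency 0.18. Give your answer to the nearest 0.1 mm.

PW ≈ 38.9 mm; rainfall ≈ 7.0 mm

Precipitable water is the column-integrated vapour mass per unit area: PW = (1/g) Σ q̄ Δp, with q in kg/kg and Δp in Pa (1 kg/m² of water = 1 mm).
Layer 100–93 kPa: Δp = 70 hPa = 7000 Pa, q̄ = 0.014 kg/kg → 0.014 × 7000 / 9.8 = 10.00 mm
Layer 93–81 kPa: Δp = 120 hPa = 12000 Pa, q̄ = 0.0099 kg/kg → 0.0099 × 12000 / 9.8 = 12.12 mm
Layer 81–72 kPa: Δp = 90 hPa = 9000 Pa, q̄ = 0.0062 kg/kg → 0.0062 × 9000 / 9.8 = 5.69 mm
Layer 72–40 kPa: Δp = 320 hPa = 32000 Pa, q̄ = 0.0034 kg/kg → 0.0034 × 32000 / 9.8 = 11.10 mm
PW = 10.00 + 12.12 + 5.69 + 11.10 = 38.91 ≈ 38.9 mm.
Rainfall = ε × PW = 0.18 × 38.9 = 7.0 mm.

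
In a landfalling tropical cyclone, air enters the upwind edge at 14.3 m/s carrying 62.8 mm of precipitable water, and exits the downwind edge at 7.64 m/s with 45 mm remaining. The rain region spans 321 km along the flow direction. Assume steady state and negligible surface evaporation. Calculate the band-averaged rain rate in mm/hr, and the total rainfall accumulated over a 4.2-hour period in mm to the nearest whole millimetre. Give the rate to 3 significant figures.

Column moisture flux per unit crosswind length is F = V × PW.
Inflow: F_in = 14.3 × 62.8 = 898.04 mm·m/s
Outflow: F_out = 7.64 × 45 = 343.8 mm·m/s
Steady-state rate R = (F_in − F_out)/L = (898.04 − 343.8) / 321000 m = 1.727e-03 mm/s.
R = 1.727e-03 × 3600 = 6.22 mm/hr.
Over 4.2 h: total = 6.22 × 4.2 = 26.124 ≈ 26 mm.

R ≈ 6.22 mm/hr; total ≈ 26 mm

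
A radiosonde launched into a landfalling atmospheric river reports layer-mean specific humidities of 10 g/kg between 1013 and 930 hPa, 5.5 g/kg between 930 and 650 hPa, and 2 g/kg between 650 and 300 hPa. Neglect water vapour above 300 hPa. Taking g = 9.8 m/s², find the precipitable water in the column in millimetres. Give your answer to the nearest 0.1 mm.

PW ≈ 31.3 mm

Precipitable water is the column-integrated vapour mass per unit area: PW = (1/g) Σ q̄ Δp, with q in kg/kg and Δp in Pa (1 kg/m² of water = 1 mm).
Layer 1013–930 hPa: Δp = 83 hPa = 8300 Pa, q̄ = 0.01 kg/kg → 0.01 × 8300 / 9.8 = 8.47 mm
Layer 930–650 hPa: Δp = 280 hPa = 28000 Pa, q̄ = 0.0055 kg/kg → 0.0055 × 28000 / 9.8 = 15.71 mm
Layer 650–300 hPa: Δp = 350 hPa = 35000 Pa, q̄ = 0.002 kg/kg → 0.002 × 35000 / 9.8 = 7.14 mm
PW = 8.47 + 15.71 + 7.14 = 31.32 ≈ 31.3 mm.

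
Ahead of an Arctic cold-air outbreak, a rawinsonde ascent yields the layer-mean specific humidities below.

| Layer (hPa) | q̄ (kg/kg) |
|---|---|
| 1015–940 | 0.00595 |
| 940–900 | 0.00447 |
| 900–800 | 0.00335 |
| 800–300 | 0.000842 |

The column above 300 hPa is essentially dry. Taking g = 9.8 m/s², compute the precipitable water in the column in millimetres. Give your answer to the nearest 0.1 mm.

PW ≈ 14.1 mm

Precipitable water is the column-integrated vapour mass per unit area: PW = (1/g) Σ q̄ Δp, with q in kg/kg and Δp in Pa (1 kg/m² of water = 1 mm).
Layer 1015–940 hPa: Δp = 75 hPa = 7500 Pa, q̄ = 0.00595 kg/kg → 0.00595 × 7500 / 9.8 = 4.55 mm
Layer 940–900 hPa: Δp = 40 hPa = 4000 Pa, q̄ = 0.00447 kg/kg → 0.00447 × 4000 / 9.8 = 1.82 mm
Layer 900–800 hPa: Δp = 100 hPa = 10000 Pa, q̄ = 0.00335 kg/kg → 0.00335 × 10000 / 9.8 = 3.42 mm
Layer 800–300 hPa: Δp = 500 hPa = 50000 Pa, q̄ = 0.000842 kg/kg → 0.000842 × 50000 / 9.8 = 4.30 mm
PW = 4.55 + 1.82 + 3.42 + 4.30 = 14.09 ≈ 14.1 mm.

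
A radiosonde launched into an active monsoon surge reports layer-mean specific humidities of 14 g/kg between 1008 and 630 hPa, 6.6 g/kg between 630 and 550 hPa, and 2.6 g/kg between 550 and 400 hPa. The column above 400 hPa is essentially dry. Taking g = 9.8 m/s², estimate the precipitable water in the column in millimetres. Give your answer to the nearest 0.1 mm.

PW ≈ 63.4 mm

Precipitable water is the column-integrated vapour mass per unit area: PW = (1/g) Σ q̄ Δp, with q in kg/kg and Δp in Pa (1 kg/m² of water = 1 mm).
Layer 1008–630 hPa: Δp = 378 hPa = 37800 Pa, q̄ = 0.014 kg/kg → 0.014 × 37800 / 9.8 = 54.00 mm
Layer 630–550 hPa: Δp = 80 hPa = 8000 Pa, q̄ = 0.0066 kg/kg → 0.0066 × 8000 / 9.8 = 5.39 mm
Layer 550–400 hPa: Δp = 150 hPa = 15000 Pa, q̄ = 0.0026 kg/kg → 0.0026 × 15000 / 9.8 = 3.98 mm
PW = 54.00 + 5.39 + 3.98 = 63.37 ≈ 63.4 mm.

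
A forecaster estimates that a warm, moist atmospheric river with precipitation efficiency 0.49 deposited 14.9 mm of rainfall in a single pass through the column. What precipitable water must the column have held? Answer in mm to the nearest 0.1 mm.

PW = rainfall / ε = 14.9 / 0.49 = 30.4 mm.

PW ≈ 30.4 mm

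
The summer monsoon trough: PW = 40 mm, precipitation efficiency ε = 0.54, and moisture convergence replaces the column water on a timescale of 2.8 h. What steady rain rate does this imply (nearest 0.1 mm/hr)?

Each overturning extracts ε × PW = 0.54 × 40 = 21.6 mm.
Rate = ε·PW / τ = 21.6 / 2.8 h = 7.7 mm/hr.

R ≈ 7.7 mm/hr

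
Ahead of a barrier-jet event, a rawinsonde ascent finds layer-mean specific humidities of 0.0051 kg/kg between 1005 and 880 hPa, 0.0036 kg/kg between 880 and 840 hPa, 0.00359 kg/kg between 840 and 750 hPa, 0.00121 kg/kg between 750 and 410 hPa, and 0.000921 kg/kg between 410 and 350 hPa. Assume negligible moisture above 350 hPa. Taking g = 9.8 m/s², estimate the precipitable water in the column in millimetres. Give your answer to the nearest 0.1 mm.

PW ≈ 16.0 mm

Precipitable water is the column-integrated vapour mass per unit area: PW = (1/g) Σ q̄ Δp, with q in kg/kg and Δp in Pa (1 kg/m² of water = 1 mm).
Layer 1005–880 hPa: Δp = 125 hPa = 12500 Pa, q̄ = 0.0051 kg/kg → 0.0051 × 12500 / 9.8 = 6.51 mm
Layer 880–840 hPa: Δp = 40 hPa = 4000 Pa, q̄ = 0.0036 kg/kg → 0.0036 × 4000 / 9.8 = 1.47 mm
Layer 840–750 hPa: Δp = 90 hPa = 9000 Pa, q̄ = 0.00359 kg/kg → 0.00359 × 9000 / 9.8 = 3.30 mm
Layer 750–410 hPa: Δp = 340 hPa = 34000 Pa, q̄ = 0.00121 kg/kg → 0.00121 × 34000 / 9.8 = 4.20 mm
Layer 410–350 hPa: Δp = 60 hPa = 6000 Pa, q̄ = 0.000921 kg/kg → 0.000921 × 6000 / 9.8 = 0.56 mm
PW = 6.51 + 1.47 + 3.30 + 4.20 + 0.56 = 16.04 ≈ 16.0 mm.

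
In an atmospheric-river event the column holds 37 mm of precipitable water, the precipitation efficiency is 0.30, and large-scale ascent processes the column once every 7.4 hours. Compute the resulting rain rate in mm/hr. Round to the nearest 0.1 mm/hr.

R ≈ 1.5 mm/hr

Each overturning extracts ε × PW = 0.30 × 37 = 11.1 mm.
Rate = ε·PW / τ = 11.1 / 7.4 h = 1.5 mm/hr.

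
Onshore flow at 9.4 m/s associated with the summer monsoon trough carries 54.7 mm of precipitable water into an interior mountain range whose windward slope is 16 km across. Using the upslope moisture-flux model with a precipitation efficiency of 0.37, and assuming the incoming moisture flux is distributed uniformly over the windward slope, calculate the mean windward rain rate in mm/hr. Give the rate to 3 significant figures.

Incoming column moisture flux per unit ridge length: F = V × PW = 9.4 × 54.7 = 514.18 mm·m/s.
Spread over the 16 km slope with efficiency ε = 0.37: R = ε·F/W = 0.37 × 514.18 / 16000 m = 1.189e-02 mm/s.
R = 1.189e-02 × 3600 = 42.8 mm/hr.

R ≈ 42.8 mm/hr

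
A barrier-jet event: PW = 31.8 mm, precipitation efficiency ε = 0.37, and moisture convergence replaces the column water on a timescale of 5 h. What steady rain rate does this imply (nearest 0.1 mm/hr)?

R ≈ 2.4 mm/hr

Each overturning extracts ε × PW = 0.37 × 31.8 = 11.766 mm.
Rate = ε·PW / τ = 11.766 / 5 h = 2.4 mm/hr.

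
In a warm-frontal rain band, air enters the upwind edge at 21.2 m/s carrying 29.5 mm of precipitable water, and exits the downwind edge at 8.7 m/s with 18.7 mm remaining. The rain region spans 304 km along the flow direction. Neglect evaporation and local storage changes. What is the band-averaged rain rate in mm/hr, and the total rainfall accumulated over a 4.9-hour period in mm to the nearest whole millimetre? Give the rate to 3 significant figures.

R ≈ 5.48 mm/hr; total ≈ 27 mm

Column moisture flux per unit crosswind length is F = V × PW.
Inflow: F_in = 21.2 × 29.5 = 625.4 mm·m/s
Outflow: F_out = 8.7 × 18.7 = 162.69 mm·m/s
Steady-state rate R = (F_in − F_out)/L = (625.4 − 162.69) / 304000 m = 1.522e-03 mm/s.
R = 1.522e-03 × 3600 = 5.48 mm/hr.
Over 4.9 h: total = 5.48 × 4.9 = 26.852 ≈ 27 mm.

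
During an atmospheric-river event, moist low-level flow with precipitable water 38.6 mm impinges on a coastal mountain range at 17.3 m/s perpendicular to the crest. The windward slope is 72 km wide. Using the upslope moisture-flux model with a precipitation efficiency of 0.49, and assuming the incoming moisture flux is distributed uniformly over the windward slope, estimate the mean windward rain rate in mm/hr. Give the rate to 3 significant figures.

R ≈ 16.4 mm/hr

Incoming column moisture flux per unit ridge length: F = V × PW = 17.3 × 38.6 = 667.78 mm·m/s.
Spread over the 72 km slope with efficiency ε = 0.49: R = ε·F/W = 0.49 × 667.78 / 72000 m = 4.545e-03 mm/s.
R = 4.545e-03 × 3600 = 16.4 mm/hr.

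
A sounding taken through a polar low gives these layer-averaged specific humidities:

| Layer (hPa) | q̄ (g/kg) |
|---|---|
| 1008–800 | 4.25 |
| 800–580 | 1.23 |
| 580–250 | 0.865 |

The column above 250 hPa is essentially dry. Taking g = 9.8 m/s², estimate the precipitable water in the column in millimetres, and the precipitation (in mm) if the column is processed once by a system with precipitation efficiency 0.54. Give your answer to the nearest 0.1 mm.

PW ≈ 14.7 mm; precipitation ≈ 7.9 mm

Precipitable water is the column-integrated vapour mass per unit area: PW = (1/g) Σ q̄ Δp, with q in kg/kg and Δp in Pa (1 kg/m² of water = 1 mm).
Layer 1008–800 hPa: Δp = 208 hPa = 20800 Pa, q̄ = 0.00425 kg/kg → 0.00425 × 20800 / 9.8 = 9.02 mm
Layer 800–580 hPa: Δp = 220 hPa = 22000 Pa, q̄ = 0.00123 kg/kg → 0.00123 × 22000 / 9.8 = 2.76 mm
Layer 580–250 hPa: Δp = 330 hPa = 33000 Pa, q̄ = 0.000865 kg/kg → 0.000865 × 33000 / 9.8 = 2.91 mm
PW = 9.02 + 2.76 + 2.91 = 14.69 ≈ 14.7 mm.
Precipitation = ε × PW = 0.54 × 14.7 = 7.9 mm.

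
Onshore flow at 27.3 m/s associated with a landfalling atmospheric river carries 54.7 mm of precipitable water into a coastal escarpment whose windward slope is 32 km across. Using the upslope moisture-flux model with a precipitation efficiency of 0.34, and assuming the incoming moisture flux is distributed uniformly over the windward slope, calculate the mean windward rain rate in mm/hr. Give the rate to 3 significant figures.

R ≈ 57.1 mm/hr

Incoming column moisture flux per unit ridge length: F = V × PW = 27.3 × 54.7 = 1493.31 mm·m/s.
Spread over the 32 km slope with efficiency ε = 0.34: R = ε·F/W = 0.34 × 1493.31 / 32000 m = 1.587e-02 mm/s.
R = 1.587e-02 × 3600 = 57.1 mm/hr.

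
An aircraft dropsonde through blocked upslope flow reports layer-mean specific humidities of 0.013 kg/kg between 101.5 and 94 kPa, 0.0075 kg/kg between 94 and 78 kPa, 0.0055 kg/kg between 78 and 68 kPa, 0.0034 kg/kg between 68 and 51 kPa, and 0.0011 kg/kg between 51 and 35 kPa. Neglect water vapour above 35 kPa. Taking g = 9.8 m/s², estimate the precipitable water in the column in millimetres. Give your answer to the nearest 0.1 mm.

Precipitable water is the column-integrated vapour mass per unit area: PW = (1/g) Σ q̄ Δp, with q in kg/kg and Δp in Pa (1 kg/m² of water = 1 mm).
Layer 101.5–94 kPa: Δp = 75 hPa = 7500 Pa, q̄ = 0.013 kg/kg → 0.013 × 7500 / 9.8 = 9.95 mm
Layer 94–78 kPa: Δp = 160 hPa = 16000 Pa, q̄ = 0.0075 kg/kg → 0.0075 × 16000 / 9.8 = 12.24 mm
Layer 78–68 kPa: Δp = 100 hPa = 10000 Pa, q̄ = 0.0055 kg/kg → 0.0055 × 10000 / 9.8 = 5.61 mm
Layer 68–51 kPa: Δp = 170 hPa = 17000 Pa, q̄ = 0.0034 kg/kg → 0.0034 × 17000 / 9.8 = 5.90 mm
Layer 51–35 kPa: Δp = 160 hPa = 16000 Pa, q̄ = 0.0011 kg/kg → 0.0011 × 16000 / 9.8 = 1.80 mm
PW = 9.95 + 12.24 + 5.61 + 5.90 + 1.80 = 35.50 ≈ 35.5 mm.

PW ≈ 35.5 mm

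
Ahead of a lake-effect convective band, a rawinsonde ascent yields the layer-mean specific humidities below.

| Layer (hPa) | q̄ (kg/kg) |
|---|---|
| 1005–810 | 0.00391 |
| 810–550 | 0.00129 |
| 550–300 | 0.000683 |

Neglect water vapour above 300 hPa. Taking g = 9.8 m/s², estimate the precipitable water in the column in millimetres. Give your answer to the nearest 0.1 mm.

Precipitable water is the column-integrated vapour mass per unit area: PW = (1/g) Σ q̄ Δp, with q in kg/kg and Δp in Pa (1 kg/m² of water = 1 mm).
Layer 1005–810 hPa: Δp = 195 hPa = 19500 Pa, q̄ = 0.00391 kg/kg → 0.00391 × 19500 / 9.8 = 7.78 mm
Layer 810–550 hPa: Δp = 260 hPa = 26000 Pa, q̄ = 0.00129 kg/kg → 0.00129 × 26000 / 9.8 = 3.42 mm
Layer 550–300 hPa: Δp = 250 hPa = 25000 Pa, q̄ = 0.000683 kg/kg → 0.000683 × 25000 / 9.8 = 1.74 mm
PW = 7.78 + 3.42 + 1.74 = 12.94 ≈ 12.9 mm.

PW ≈ 12.9 mm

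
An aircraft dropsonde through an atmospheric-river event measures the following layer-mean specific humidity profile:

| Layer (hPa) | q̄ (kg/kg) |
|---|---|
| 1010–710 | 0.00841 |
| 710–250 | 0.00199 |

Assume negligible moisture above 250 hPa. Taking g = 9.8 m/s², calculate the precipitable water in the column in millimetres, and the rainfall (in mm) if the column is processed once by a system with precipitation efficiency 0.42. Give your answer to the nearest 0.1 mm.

Precipitable water is the column-integrated vapour mass per unit area: PW = (1/g) Σ q̄ Δp, with q in kg/kg and Δp in Pa (1 kg/m² of water = 1 mm).
Layer 1010–710 hPa: Δp = 300 hPa = 30000 Pa, q̄ = 0.00841 kg/kg → 0.00841 × 30000 / 9.8 = 25.74 mm
Layer 710–250 hPa: Δp = 460 hPa = 46000 Pa, q̄ = 0.00199 kg/kg → 0.00199 × 46000 / 9.8 = 9.34 mm
PW = 25.74 + 9.34 = 35.08 ≈ 35.1 mm.
Rainfall = ε × PW = 0.42 × 35.1 = 14.7 mm.

PW ≈ 35.1 mm; rainfall ≈ 14.7 mm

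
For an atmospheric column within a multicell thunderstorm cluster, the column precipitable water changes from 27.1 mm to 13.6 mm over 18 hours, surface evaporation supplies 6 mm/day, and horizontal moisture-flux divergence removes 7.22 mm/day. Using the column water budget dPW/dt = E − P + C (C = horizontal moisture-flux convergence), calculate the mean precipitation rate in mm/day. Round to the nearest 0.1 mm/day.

dPW/dt = (13.6 − 27.1) mm / (18/24 day) = -18.000 mm/day.
P = E + C − dPW/dt = 6 + (-7.22) − (-18.000) = 16.8 mm/day.

P ≈ 16.8 mm/day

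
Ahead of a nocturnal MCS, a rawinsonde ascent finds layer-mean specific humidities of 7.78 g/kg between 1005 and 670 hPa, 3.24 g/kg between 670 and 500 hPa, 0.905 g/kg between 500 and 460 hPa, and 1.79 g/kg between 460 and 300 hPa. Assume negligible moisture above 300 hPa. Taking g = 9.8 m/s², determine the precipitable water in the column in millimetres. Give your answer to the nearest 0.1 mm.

Precipitable water is the column-integrated vapour mass per unit area: PW = (1/g) Σ q̄ Δp, with q in kg/kg and Δp in Pa (1 kg/m² of water = 1 mm).
Layer 1005–670 hPa: Δp = 335 hPa = 33500 Pa, q̄ = 0.00778 kg/kg → 0.00778 × 33500 / 9.8 = 26.59 mm
Layer 670–500 hPa: Δp = 170 hPa = 17000 Pa, q̄ = 0.00324 kg/kg → 0.00324 × 17000 / 9.8 = 5.62 mm
Layer 500–460 hPa: Δp = 40 hPa = 4000 Pa, q̄ = 0.000905 kg/kg → 0.000905 × 4000 / 9.8 = 0.37 mm
Layer 460–300 hPa: Δp = 160 hPa = 16000 Pa, q̄ = 0.00179 kg/kg → 0.00179 × 16000 / 9.8 = 2.92 mm
PW = 26.59 + 5.62 + 0.37 + 2.92 = 35.50 ≈ 35.5 mm.

PW ≈ 35.5 mm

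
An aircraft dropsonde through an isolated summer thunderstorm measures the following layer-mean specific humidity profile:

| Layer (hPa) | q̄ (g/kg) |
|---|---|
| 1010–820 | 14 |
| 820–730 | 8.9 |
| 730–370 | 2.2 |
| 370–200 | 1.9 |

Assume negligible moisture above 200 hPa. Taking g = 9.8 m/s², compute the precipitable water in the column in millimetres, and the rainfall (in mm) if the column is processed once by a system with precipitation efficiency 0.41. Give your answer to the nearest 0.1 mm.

PW ≈ 46.7 mm; rainfall ≈ 19.1 mm

Precipitable water is the column-integrated vapour mass per unit area: PW = (1/g) Σ q̄ Δp, with q in kg/kg and Δp in Pa (1 kg/m² of water = 1 mm).
Layer 1010–820 hPa: Δp = 190 hPa = 19000 Pa, q̄ = 0.014 kg/kg → 0.014 × 19000 / 9.8 = 27.14 mm
Layer 820–730 hPa: Δp = 90 hPa = 9000 Pa, q̄ = 0.0089 kg/kg → 0.0089 × 9000 / 9.8 = 8.17 mm
Layer 730–370 hPa: Δp = 360 hPa = 36000 Pa, q̄ = 0.0022 kg/kg → 0.0022 × 36000 / 9.8 = 8.08 mm
Layer 370–200 hPa: Δp = 170 hPa = 17000 Pa, q̄ = 0.0019 kg/kg → 0.0019 × 17000 / 9.8 = 3.30 mm
PW = 27.14 + 8.17 + 8.08 + 3.30 = 46.69 ≈ 46.7 mm.
Rainfall = ε × PW = 0.41 × 46.7 = 19.1 mm.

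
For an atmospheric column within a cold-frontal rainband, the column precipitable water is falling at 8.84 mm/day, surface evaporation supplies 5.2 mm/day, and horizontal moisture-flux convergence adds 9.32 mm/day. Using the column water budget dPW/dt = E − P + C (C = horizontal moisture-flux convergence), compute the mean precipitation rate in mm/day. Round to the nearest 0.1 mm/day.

P ≈ 23.4 mm/day

dPW/dt = -8.84 mm/day.
P = E + C − dPW/dt = 5.2 + (9.32) − (-8.84) = 23.4 mm/day.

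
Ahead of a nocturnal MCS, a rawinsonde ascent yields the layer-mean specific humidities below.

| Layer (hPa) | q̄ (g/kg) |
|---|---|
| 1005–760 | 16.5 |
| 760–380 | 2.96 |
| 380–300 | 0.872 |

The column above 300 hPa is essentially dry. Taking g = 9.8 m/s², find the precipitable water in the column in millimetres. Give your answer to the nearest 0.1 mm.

PW ≈ 53.4 mm

Precipitable water is the column-integrated vapour mass per unit area: PW = (1/g) Σ q̄ Δp, with q in kg/kg and Δp in Pa (1 kg/m² of water = 1 mm).
Layer 1005–760 hPa: Δp = 245 hPa = 24500 Pa, q̄ = 0.0165 kg/kg → 0.0165 × 24500 / 9.8 = 41.25 mm
Layer 760–380 hPa: Δp = 380 hPa = 38000 Pa, q̄ = 0.00296 kg/kg → 0.00296 × 38000 / 9.8 = 11.48 mm
Layer 380–300 hPa: Δp = 80 hPa = 8000 Pa, q̄ = 0.000872 kg/kg → 0.000872 × 8000 / 9.8 = 0.71 mm
PW = 41.25 + 11.48 + 0.71 = 53.44 ≈ 53.4 mm.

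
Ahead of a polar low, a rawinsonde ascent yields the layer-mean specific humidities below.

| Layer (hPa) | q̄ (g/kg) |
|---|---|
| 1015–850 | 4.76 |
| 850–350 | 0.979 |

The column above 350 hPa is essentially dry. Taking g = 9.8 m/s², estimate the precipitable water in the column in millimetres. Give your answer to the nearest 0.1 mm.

Precipitable water is the column-integrated vapour mass per unit area: PW = (1/g) Σ q̄ Δp, with q in kg/kg and Δp in Pa (1 kg/m² of water = 1 mm).
Layer 1015–850 hPa: Δp = 165 hPa = 16500 Pa, q̄ = 0.00476 kg/kg → 0.00476 × 16500 / 9.8 = 8.01 mm
Layer 850–350 hPa: Δp = 500 hPa = 50000 Pa, q̄ = 0.000979 kg/kg → 0.000979 × 50000 / 9.8 = 4.99 mm
PW = 8.01 + 4.99 = 13.00 ≈ 13.0 mm.

PW ≈ 13.0 mm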